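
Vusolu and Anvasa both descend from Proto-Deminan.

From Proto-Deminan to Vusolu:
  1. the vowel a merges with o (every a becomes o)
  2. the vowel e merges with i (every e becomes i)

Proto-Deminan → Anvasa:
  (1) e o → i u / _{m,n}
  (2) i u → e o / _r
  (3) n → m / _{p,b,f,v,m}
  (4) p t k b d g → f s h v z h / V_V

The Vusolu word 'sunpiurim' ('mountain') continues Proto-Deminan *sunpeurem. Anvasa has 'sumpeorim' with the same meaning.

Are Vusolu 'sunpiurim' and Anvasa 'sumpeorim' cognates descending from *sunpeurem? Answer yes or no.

yes

Derive the expected Anvasa reflex of *sunpeurem:
Anvasa: *sunpeurem > sunpeurim > sunpeorim > sumpeorim  (by pre-nasal raising, pre-rhotic lowering, nasal place assimilation)
Anvasa 'sumpeorim' matches the regular reflex exactly, so the pair is cognate.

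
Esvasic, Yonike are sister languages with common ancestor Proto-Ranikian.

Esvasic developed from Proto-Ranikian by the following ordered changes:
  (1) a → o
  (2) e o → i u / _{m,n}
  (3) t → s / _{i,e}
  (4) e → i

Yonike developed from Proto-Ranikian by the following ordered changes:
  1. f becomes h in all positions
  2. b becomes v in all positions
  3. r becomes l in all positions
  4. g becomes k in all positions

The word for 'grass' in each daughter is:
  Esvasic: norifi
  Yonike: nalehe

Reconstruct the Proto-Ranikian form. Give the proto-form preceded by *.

*narefe

Position 3: Esvasic has r, Yonike has l. Esvasic preserves r here (none of its changes turn any other segment into r), so the proto-segment is *r.
Position 6: Esvasic has i, Yonike has e. Yonike preserves e here (none of its changes turn any other segment into e), so the proto-segment is *e.
Position 5: Esvasic has f, Yonike has h. Esvasic preserves f here (none of its changes turn any other segment into f), so the proto-segment is *f.
Verify the candidate proto-form against each daughter:
Esvasic: *narefe > norefe > norifi  (by vowel merger, vowel merger)
Yonike: start from *narefe.
  rule 1 (unconditioned shift): narefe → narehe
  rule 2: no change — narehe
  rule 3 (unconditioned shift): narehe → nalehe
  rule 4: no change — nalehe
  ⇒ Yonike nalehe
No other proto-form is consistent with every reflex, so the reconstruction is *narefe.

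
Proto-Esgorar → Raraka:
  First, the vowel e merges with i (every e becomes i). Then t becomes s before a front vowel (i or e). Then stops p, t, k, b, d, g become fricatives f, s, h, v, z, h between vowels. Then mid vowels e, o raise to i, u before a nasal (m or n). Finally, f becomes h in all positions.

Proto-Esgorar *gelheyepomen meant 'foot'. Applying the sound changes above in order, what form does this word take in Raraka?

gilhiyihumin

Raraka: *gelheyepomen
  gelheyepomen → gilhiyipomin   [vowel merger]
  gilhiyipomin (rule 2 does not apply)
  gilhiyipomin → gilhiyifomin   [intervocalic lenition]
  gilhiyifomin → gilhiyifumin   [pre-nasal raising]
  gilhiyifumin → gilhiyihumin   [unconditioned shift]
  giving Raraka gilhiyihumin.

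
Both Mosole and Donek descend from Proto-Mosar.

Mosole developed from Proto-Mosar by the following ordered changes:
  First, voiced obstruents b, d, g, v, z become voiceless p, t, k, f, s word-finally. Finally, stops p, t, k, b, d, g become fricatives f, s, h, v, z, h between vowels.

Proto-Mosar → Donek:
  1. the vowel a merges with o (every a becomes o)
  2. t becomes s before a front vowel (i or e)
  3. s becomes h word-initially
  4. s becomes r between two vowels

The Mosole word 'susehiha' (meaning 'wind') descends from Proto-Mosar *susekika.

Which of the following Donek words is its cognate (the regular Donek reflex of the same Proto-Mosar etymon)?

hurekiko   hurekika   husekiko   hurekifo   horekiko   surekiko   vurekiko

Donek: *susekika
  susekika → susekiko   [vowel merger]
  susekiko (rule 2 does not apply)
  susekiko → husekiko   [debuccalisation]
  husekiko → hurekiko   [rhotacism]
  giving Donek hurekiko.
The other candidates each miss or misapply at least one Donek change.

hurekiko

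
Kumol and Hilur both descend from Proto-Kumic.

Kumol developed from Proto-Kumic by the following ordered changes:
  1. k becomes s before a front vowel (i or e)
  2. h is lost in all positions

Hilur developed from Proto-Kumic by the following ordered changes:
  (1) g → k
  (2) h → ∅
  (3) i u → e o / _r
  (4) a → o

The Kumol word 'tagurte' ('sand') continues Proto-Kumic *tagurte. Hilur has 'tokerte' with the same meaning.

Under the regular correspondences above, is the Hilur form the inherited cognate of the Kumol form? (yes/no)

Derive the expected Hilur reflex of *tagurte:
Hilur: *tagurte > takurte > takorte > tokorte  (by unconditioned shift, pre-rhotic lowering, vowel merger)
The regular Hilur reflex would be 'tokorte', but the attested form is 'tokerte'. The correspondence is irregular, so they are not cognates (the Hilur form has a different source).

no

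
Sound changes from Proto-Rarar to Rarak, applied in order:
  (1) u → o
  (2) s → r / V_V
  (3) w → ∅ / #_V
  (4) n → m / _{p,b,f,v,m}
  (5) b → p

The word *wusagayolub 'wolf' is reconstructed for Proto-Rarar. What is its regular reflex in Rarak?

Rarak: start from *wusagayolub.
  rule 1 (vowel merger): wusagayolub → wosagayolob
  rule 2 (rhotacism): wosagayolob → woragayolob
  rule 3 (glide loss): woragayolob → oragayolob
  rule 4: no change — oragayolob
  rule 5 (unconditioned shift): oragayolob → oragayolop
  ⇒ Rarak oragayolop

oragayolop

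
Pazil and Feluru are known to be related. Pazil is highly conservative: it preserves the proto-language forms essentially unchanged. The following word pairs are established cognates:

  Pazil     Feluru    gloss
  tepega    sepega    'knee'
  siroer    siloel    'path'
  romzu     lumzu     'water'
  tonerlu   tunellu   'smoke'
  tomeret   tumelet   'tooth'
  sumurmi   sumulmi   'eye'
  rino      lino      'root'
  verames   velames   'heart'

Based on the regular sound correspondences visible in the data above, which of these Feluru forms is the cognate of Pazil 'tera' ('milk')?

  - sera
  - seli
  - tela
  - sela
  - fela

tepega ~ sepega — Pazil t corresponds to Feluru s word-initially before a front vowel.
verames ~ velames — Pazil r corresponds to Feluru l between vowels (before a back vowel).
Applying these to Pazil 'tera':
  tera → sera   (t→s word-initially before a front vowel)
  sera → sela   (r→l between vowels (before a back vowel))
So the Feluru cognate is 'sela'.

sela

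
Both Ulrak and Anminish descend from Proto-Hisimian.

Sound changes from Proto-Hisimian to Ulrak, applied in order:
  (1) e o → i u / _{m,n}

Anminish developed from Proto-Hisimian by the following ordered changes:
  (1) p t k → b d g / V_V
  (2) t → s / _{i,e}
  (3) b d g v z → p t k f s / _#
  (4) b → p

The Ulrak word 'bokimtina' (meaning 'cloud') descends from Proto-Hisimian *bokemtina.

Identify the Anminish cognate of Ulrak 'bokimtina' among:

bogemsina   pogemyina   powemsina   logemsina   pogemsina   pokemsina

Anminish: *bokemtina > bogemtina > bogemsina > pogemsina  (by intervocalic voicing, palatalisation, unconditioned shift)

pogemsina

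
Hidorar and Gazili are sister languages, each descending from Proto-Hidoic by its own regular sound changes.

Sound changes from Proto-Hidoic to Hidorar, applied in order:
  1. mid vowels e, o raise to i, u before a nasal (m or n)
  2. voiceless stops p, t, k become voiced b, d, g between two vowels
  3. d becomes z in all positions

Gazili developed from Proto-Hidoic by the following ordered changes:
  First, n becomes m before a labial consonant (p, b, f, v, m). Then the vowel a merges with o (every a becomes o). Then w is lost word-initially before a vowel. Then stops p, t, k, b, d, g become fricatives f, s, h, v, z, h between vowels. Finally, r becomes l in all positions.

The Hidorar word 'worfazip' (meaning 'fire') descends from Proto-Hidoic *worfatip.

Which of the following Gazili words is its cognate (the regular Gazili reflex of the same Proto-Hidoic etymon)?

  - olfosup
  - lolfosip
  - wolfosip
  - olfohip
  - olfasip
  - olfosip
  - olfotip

Gazili: start from *worfatip.
  rule 1: no change — worfatip
  rule 2 (vowel merger): worfatip → worfotip
  rule 3 (glide loss): worfotip → orfotip
  rule 4 (intervocalic lenition): orfotip → orfosip
  rule 5 (unconditioned shift): orfosip → olfosip
  ⇒ Gazili olfosip
Among the options, 'olfosip' alone shows every Gazili change applied in order.

olfosip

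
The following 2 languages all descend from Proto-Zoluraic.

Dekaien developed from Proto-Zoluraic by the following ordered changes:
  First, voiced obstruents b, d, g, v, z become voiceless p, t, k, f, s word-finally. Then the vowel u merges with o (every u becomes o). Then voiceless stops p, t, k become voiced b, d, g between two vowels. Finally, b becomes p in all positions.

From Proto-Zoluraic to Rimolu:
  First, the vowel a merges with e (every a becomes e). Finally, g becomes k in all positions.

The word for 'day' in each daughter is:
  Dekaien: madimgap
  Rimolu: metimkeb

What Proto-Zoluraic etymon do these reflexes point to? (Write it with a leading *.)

*matimgab

Position 3: Dekaien has d, Rimolu has t. Rimolu preserves t here (none of its changes turn any other segment into t), so the proto-segment is *t.
Position 7: Dekaien has a, Rimolu has e. Dekaien preserves a here (none of its changes turn any other segment into a), so the proto-segment is *a.
Position 8: Dekaien has p, Rimolu has b. Rimolu preserves b here (none of its changes turn any other segment into b), so the proto-segment is *b.
Continuing position by position gives *matimgab; check it forward:
Dekaien: *matimgab
  matimgab → matimgap   [final devoicing]
  matimgap (rule 2 does not apply)
  matimgap → madimgap   [intervocalic voicing]
  madimgap (rule 4 does not apply)
  giving Dekaien madimgap.
Rimolu: start from *matimgab.
  rule 1 (vowel merger): matimgab → metimgeb
  rule 2 (unconditioned shift): metimgeb → metimkeb
  ⇒ Rimolu metimkeb
Only *matimgab yields all of Dekaien madimgap, Rimolu metimkeb.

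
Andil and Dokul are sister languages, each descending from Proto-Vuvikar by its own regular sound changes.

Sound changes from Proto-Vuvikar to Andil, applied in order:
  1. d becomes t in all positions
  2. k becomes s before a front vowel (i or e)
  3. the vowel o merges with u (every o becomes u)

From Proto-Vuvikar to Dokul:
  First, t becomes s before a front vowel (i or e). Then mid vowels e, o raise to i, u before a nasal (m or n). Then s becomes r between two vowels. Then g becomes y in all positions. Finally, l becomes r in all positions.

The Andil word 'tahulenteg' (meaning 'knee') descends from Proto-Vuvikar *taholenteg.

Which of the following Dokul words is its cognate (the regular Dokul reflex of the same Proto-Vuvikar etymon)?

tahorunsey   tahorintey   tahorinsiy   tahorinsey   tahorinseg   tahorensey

Dokul: start from *taholenteg.
  rule 1 (palatalisation): taholenteg → taholenseg
  rule 2 (pre-nasal raising): taholenseg → taholinseg
  rule 3: no change — taholinseg
  rule 4 (unconditioned shift): taholinseg → taholinsey
  rule 5 (unconditioned shift): taholinsey → tahorinsey
  ⇒ Dokul tahorinsey

tahorinsey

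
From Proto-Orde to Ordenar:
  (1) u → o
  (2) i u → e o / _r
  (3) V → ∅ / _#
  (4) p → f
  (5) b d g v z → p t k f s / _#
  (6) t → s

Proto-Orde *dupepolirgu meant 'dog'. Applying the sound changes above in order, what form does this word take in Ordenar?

dofefolerk

Ordenar: *dupepolirgu
  dupepolirgu → dopepolirgo   [vowel merger]
  dopepolirgo → dopepolergo   [pre-rhotic lowering]
  dopepolergo → dopepolerg   [apocope]
  dopepolerg → dofefolerg   [unconditioned shift]
  dofefolerg → dofefolerk   [final devoicing]
  dofefolerk (rule 6 does not apply)
  giving Ordenar dofefolerk.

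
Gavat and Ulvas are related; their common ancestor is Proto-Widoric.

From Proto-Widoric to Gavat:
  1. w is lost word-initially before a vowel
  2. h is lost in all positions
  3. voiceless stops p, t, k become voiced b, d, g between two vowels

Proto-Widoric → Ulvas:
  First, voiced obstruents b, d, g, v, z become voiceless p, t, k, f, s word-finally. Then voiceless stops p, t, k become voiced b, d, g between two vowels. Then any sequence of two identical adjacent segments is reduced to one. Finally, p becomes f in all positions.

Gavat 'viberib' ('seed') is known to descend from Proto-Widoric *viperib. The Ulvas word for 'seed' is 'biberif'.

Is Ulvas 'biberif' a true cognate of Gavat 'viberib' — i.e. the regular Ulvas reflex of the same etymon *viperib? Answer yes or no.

no

Derive the expected Ulvas reflex of *viperib:
Ulvas: *viperib > viperip > viberip > viberif  (by final devoicing, intervocalic voicing, unconditioned shift)
The regular Ulvas reflex would be 'viberif', but the attested form is 'biberif'. The correspondence is irregular, so they are not cognates (the Ulvas form has a different source).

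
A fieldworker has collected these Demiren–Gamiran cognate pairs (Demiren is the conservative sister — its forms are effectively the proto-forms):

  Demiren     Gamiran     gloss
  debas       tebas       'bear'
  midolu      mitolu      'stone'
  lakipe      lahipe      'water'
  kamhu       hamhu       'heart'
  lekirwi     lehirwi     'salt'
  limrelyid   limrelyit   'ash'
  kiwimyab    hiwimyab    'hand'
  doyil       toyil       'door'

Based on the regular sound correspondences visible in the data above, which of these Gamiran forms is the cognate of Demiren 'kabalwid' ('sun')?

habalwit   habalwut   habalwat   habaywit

kamhu ~ hamhu — Demiren k corresponds to Gamiran h word-initially before a back vowel.
limrelyid ~ limrelyit — Demiren d corresponds to Gamiran t word-finally.
Applying these to Demiren 'kabalwid':
  kabalwid → habalwid   (k→h word-initially before a back vowel)
  habalwid → habalwit   (d→t word-finally)
So the Gamiran cognate is 'habalwit'.

habalwit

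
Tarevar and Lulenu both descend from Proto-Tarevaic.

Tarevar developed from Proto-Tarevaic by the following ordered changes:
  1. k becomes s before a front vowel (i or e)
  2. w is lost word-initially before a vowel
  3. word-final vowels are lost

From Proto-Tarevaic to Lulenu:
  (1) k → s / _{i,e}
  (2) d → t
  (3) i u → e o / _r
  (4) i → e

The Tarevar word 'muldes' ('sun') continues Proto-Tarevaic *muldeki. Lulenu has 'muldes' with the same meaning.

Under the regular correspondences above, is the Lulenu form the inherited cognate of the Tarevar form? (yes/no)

Derive the expected Lulenu reflex of *muldeki:
Lulenu: start from *muldeki.
  rule 1 (palatalisation): muldeki → muldesi
  rule 2 (unconditioned shift): muldesi → multesi
  rule 3: no change — multesi
  rule 4 (vowel merger): multesi → multese
  ⇒ Lulenu multese
The regular Lulenu reflex would be 'multese', but the attested form is 'muldes'. The correspondence is irregular, so they are not cognates (the Lulenu form has a different source).

no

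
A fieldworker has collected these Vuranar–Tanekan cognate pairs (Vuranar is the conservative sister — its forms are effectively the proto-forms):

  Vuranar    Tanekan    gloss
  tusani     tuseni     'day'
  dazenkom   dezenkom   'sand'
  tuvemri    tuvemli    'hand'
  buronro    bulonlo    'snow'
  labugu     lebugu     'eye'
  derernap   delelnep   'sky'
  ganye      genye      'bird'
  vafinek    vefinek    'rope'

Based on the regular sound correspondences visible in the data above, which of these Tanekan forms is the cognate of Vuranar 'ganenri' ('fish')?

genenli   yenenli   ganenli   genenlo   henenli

genenli

tusani ~ tuseni, ganye ~ genye — Vuranar a corresponds to Tanekan e after a consonant, before a nasal.
tuvemri ~ tuvemli — Vuranar r corresponds to Tanekan l after a consonant, before a front vowel.
Applying these to Vuranar 'ganenri':
  ganenri → genenri   (a→e after a consonant, before a nasal)
  genenri → genenli   (r→l after a consonant, before a front vowel)
So the Tanekan cognate is 'genenli'.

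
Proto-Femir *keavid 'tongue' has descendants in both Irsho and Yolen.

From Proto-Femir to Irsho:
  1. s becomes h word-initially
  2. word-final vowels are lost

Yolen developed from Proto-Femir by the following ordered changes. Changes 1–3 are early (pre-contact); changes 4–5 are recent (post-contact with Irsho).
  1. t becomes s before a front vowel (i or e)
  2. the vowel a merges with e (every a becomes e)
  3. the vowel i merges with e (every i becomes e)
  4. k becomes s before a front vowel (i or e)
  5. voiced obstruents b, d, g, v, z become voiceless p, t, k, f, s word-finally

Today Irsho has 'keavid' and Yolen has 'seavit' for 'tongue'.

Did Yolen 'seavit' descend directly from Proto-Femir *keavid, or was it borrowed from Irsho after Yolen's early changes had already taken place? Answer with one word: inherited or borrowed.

borrowed

If inherited, *keavid would pass through all of Yolen's changes:
Yolen: start from *keavid.
  rule 1: no change — keavid
  rule 2 (vowel merger): keavid → keevid
  rule 3 (vowel merger): keevid → keeved
  rule 4 (palatalisation): keeved → seeved
  rule 5 (final devoicing): seeved → seevet
  ⇒ Yolen seevet
If borrowed from Irsho 'keavid' after the early changes, it would undergo only the recent ones:
  rule 4 (palatalisation): keavid → seavid
  rule 5 (final devoicing): seavid → seavit
  ⇒ as a loan: seavit
Yolen 'seavit' matches the loan outcome 'seavit', not the inherited 'seevet' — it skipped the early Yolen changes, so it was borrowed from Irsho.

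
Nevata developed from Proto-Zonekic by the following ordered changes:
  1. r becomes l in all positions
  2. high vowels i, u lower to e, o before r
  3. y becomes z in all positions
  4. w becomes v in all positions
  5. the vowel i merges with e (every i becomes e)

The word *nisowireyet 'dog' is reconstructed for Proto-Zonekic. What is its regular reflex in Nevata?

nesovelezet

Nevata: *nisowireyet
  nisowireyet → nisowileyet   [unconditioned shift]
  nisowileyet (rule 2 does not apply)
  nisowileyet → nisowilezet   [unconditioned shift]
  nisowilezet → nisovilezet   [unconditioned shift]
  nisovilezet → nesovelezet   [vowel merger]
  giving Nevata nesovelezet.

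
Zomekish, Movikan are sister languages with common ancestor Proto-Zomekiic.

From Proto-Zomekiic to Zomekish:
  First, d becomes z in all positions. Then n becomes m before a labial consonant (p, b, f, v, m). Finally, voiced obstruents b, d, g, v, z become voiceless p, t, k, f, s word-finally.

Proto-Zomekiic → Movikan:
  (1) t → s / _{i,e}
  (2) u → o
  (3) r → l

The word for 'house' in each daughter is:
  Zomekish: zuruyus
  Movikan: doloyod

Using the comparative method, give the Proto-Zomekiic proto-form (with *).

Position 4: Zomekish has u, Movikan has o. Zomekish preserves u here (none of its changes turn any other segment into u), so the proto-segment is *u.
Position 3: Zomekish has r, Movikan has l. Zomekish preserves r here (none of its changes turn any other segment into r), so the proto-segment is *r.
Verify the candidate proto-form against each daughter:
Zomekish: start from *duruyud.
  rule 1 (unconditioned shift): duruyud → zuruyuz
  rule 2: no change — zuruyuz
  rule 3 (final devoicing): zuruyuz → zuruyus
  ⇒ Zomekish zuruyus
Movikan: *duruyud
  duruyud (rule 1 does not apply)
  duruyud → doroyod   [vowel merger]
  doroyod → doloyod   [unconditioned shift]
  giving Movikan doloyod.
No other proto-form is consistent with every reflex, so the reconstruction is *duruyud.

*duruyud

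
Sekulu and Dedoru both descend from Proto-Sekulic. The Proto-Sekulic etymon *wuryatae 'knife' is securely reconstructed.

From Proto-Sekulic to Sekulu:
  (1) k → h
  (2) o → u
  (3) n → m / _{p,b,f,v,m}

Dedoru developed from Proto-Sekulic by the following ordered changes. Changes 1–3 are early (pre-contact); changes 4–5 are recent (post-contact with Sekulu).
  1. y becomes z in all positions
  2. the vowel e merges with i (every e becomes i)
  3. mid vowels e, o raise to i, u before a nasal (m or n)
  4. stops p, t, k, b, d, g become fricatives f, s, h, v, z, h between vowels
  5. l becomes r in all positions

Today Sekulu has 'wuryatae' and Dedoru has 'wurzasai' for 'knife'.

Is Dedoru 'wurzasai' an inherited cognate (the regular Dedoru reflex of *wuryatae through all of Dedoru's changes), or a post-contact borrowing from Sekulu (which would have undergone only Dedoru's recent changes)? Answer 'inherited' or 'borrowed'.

If inherited, *wuryatae would pass through all of Dedoru's changes:
Dedoru: start from *wuryatae.
  rule 1 (unconditioned shift): wuryatae → wurzatae
  rule 2 (vowel merger): wurzatae → wurzatai
  rule 3: no change — wurzatai
  rule 4 (intervocalic lenition): wurzatai → wurzasai
  rule 5: no change — wurzasai
  ⇒ Dedoru wurzasai
If borrowed from Sekulu 'wuryatae' after the early changes, it would undergo only the recent ones:
  rule 4 (intervocalic lenition): wuryatae → wuryasae
  rule 5 (unconditioned shift): no change (wuryasae)
  ⇒ as a loan: wuryasae
Dedoru 'wurzasai' matches the inherited outcome exactly, so it is an inherited cognate, not a loan.

inherited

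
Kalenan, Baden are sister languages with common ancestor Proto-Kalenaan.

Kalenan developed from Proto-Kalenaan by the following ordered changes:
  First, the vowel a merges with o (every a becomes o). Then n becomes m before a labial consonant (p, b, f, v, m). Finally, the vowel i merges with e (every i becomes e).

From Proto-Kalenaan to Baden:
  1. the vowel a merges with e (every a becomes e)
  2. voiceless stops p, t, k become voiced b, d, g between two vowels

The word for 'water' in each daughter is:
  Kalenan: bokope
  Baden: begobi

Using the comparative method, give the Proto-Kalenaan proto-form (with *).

*bakopi

Position 6: Kalenan has e, Baden has i. Baden preserves i here (none of its changes turn any other segment into i), so the proto-segment is *i.
Position 5: Kalenan has p, Baden has b. Kalenan preserves p here (none of its changes turn any other segment into p), so the proto-segment is *p.
Verify the candidate proto-form against each daughter:
Kalenan: *bakopi > bokopi > bokope  (by vowel merger, vowel merger)
Baden: *bakopi
  bakopi → bekopi   [vowel merger]
  bekopi → begobi   [intervocalic voicing]
  giving Baden begobi.
No other proto-form is consistent with every reflex, so the reconstruction is *bakopi.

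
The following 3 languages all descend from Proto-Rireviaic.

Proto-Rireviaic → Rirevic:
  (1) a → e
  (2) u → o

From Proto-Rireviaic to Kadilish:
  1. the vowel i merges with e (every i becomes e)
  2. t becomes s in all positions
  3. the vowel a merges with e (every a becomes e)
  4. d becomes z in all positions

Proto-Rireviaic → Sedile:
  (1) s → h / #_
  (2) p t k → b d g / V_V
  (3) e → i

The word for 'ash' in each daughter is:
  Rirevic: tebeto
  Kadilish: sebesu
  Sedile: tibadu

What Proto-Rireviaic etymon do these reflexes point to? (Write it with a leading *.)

*tebatu

Position 1: Rirevic has t, Kadilish has s, Sedile has t. Rirevic preserves t here (none of its changes turn any other segment into t), so the proto-segment is *t.
Position 4: Rirevic has e, Kadilish has e, Sedile has a. Sedile preserves a here (none of its changes turn any other segment into a), so the proto-segment is *a.
Position 6: Rirevic has o, Kadilish has u, Sedile has u. Kadilish preserves u here (none of its changes turn any other segment into u), so the proto-segment is *u.
This points to *tebatu. Verify forward in each daughter:
Rirevic: start from *tebatu.
  rule 1 (vowel merger): tebatu → tebetu
  rule 2 (vowel merger): tebetu → tebeto
  ⇒ Rirevic tebeto
Kadilish: *tebatu > sebasu > sebesu  (by unconditioned shift, vowel merger)
Sedile: *tebatu > tebadu > tibadu  (by intervocalic voicing, vowel merger)
No other proto-form is consistent with every reflex, so the reconstruction is *tebatu.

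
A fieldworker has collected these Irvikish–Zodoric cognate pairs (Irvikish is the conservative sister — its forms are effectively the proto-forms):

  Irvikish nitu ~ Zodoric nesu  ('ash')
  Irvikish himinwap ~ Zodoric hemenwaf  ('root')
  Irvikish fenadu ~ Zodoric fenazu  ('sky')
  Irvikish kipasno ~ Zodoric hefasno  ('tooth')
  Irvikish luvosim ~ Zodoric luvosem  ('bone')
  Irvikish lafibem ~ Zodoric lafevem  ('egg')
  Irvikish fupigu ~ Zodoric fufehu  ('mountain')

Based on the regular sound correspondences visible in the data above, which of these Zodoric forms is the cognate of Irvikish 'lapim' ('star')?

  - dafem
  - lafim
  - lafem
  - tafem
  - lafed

fupigu ~ fufehu — Irvikish p corresponds to Zodoric f between vowels (before a front vowel).
himinwap ~ hemenwaf, luvosim ~ luvosem — Irvikish i corresponds to Zodoric e after a consonant, before a nasal.
Applying these to Irvikish 'lapim':
  lapim → lafim   (p→f between vowels (before a front vowel))
  lafim → lafem   (i→e after a consonant, before a nasal)
So the Zodoric cognate is 'lafem'.

lafem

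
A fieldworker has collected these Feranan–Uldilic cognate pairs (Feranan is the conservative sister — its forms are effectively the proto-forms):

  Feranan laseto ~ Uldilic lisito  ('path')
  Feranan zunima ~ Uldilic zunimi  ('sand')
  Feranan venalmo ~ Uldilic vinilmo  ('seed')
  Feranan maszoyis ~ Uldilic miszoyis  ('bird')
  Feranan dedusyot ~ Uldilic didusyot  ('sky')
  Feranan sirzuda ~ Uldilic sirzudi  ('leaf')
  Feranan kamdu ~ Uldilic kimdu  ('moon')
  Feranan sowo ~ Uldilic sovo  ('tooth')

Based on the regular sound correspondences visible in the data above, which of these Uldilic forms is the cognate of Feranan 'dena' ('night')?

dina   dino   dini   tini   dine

dini

venalmo ~ vinilmo — Feranan e corresponds to Uldilic i after a consonant, before a nasal.
zunima ~ zunimi, sirzuda ~ sirzudi — Feranan a corresponds to Uldilic i word-finally.
Applying these to Feranan 'dena':
  dena → dina   (e→i after a consonant, before a nasal)
  dina → dini   (a→i word-finally)
So the Uldilic cognate is 'dini'.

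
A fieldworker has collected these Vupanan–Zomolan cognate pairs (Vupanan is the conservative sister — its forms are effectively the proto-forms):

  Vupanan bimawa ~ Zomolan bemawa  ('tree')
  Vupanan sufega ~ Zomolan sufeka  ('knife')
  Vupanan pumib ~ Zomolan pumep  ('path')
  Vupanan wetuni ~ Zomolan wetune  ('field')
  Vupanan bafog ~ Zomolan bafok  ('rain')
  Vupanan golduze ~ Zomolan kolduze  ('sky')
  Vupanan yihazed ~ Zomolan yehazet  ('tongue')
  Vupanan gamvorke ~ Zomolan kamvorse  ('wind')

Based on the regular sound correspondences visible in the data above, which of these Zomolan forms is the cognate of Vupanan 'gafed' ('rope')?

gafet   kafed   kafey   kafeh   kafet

kafet

gamvorke ~ kamvorse — Vupanan g corresponds to Zomolan k word-initially before a back vowel.
yihazed ~ yehazet — Vupanan d corresponds to Zomolan t word-finally.
Applying these to Vupanan 'gafed':
  gafed → kafed   (g→k word-initially before a back vowel)
  kafed → kafet   (d→t word-finally)
So the Zomolan cognate is 'kafet'.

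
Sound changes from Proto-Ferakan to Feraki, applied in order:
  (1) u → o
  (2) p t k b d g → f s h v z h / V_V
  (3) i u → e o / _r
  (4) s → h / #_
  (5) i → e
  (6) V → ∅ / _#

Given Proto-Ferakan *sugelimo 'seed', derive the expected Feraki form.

hohelem

Feraki: start from *sugelimo.
  rule 1 (vowel merger): sugelimo → sogelimo
  rule 2 (intervocalic lenition): sogelimo → sohelimo
  rule 3: no change — sohelimo
  rule 4 (debuccalisation): sohelimo → hohelimo
  rule 5 (vowel merger): hohelimo → hohelemo
  rule 6 (apocope): hohelemo → hohelem
  ⇒ Feraki hohelem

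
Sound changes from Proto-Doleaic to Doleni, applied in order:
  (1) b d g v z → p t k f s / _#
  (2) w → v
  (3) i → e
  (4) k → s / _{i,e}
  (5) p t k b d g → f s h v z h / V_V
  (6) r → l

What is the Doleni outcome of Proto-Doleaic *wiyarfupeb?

Doleni: start from *wiyarfupeb.
  rule 1 (final devoicing): wiyarfupeb → wiyarfupep
  rule 2 (unconditioned shift): wiyarfupep → viyarfupep
  rule 3 (vowel merger): viyarfupep → veyarfupep
  rule 4: no change — veyarfupep
  rule 5 (intervocalic lenition): veyarfupep → veyarfufep
  rule 6 (unconditioned shift): veyarfufep → veyalfufep
  ⇒ Doleni veyalfufep

veyalfufep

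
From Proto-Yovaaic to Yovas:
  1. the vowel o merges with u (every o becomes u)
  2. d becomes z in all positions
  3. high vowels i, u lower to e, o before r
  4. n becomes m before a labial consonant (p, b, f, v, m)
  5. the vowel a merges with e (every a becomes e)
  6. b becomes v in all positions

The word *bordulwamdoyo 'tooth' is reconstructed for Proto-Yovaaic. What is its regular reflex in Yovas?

Yovas: start from *bordulwamdoyo.
  rule 1 (vowel merger): bordulwamdoyo → burdulwamduyu
  rule 2 (unconditioned shift): burdulwamduyu → burzulwamzuyu
  rule 3 (pre-rhotic lowering): burzulwamzuyu → borzulwamzuyu
  rule 4: no change — borzulwamzuyu
  rule 5 (vowel merger): borzulwamzuyu → borzulwemzuyu
  rule 6 (unconditioned shift): borzulwemzuyu → vorzulwemzuyu
  ⇒ Yovas vorzulwemzuyu

vorzulwemzuyu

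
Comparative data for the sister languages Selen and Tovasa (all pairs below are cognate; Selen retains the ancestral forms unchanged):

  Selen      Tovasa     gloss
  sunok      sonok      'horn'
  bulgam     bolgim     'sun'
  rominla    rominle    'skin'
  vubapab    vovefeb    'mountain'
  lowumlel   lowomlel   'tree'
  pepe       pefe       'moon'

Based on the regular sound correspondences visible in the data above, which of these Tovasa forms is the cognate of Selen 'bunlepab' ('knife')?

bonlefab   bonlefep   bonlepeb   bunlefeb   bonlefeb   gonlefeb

bonlefeb

sunok ~ sonok — Selen u corresponds to Tovasa o after a consonant, before a nasal.
vubapab ~ vovefeb — Selen p corresponds to Tovasa f between vowels (before a back vowel).
vubapab ~ vovefeb — Selen a corresponds to Tovasa e after a consonant, before a labial obstruent.
Applying these to Selen 'bunlepab':
  bunlepab → bonlepab   (u→o after a consonant, before a nasal)
  bonlepab → bonlefab   (p→f between vowels (before a back vowel))
  bonlefab → bonlefeb   (a→e after a consonant, before a labial obstruent)
So the Tovasa cognate is 'bonlefeb'.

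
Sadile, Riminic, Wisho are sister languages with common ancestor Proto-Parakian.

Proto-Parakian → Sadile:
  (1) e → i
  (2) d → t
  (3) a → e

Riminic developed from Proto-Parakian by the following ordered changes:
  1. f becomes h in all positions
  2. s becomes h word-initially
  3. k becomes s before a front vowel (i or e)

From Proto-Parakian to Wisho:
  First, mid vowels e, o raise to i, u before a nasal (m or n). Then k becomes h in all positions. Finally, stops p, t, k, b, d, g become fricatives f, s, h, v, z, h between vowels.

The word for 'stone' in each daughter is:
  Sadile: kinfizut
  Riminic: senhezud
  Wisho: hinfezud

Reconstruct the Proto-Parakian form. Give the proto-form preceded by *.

Position 8: Sadile has t, Riminic has d, Wisho has d. Riminic preserves d here (none of its changes turn any other segment into d), so the proto-segment is *d.
Position 1: Sadile has k, Riminic has s, Wisho has h. Sadile preserves k here (none of its changes turn any other segment into k), so the proto-segment is *k.
This points to *kenfezud. Verify forward in each daughter:
Sadile: start from *kenfezud.
  rule 1 (vowel merger): kenfezud → kinfizud
  rule 2 (unconditioned shift): kinfizud → kinfizut
  rule 3: no change — kinfizut
  ⇒ Sadile kinfizut
Riminic: start from *kenfezud.
  rule 1 (unconditioned shift): kenfezud → kenhezud
  rule 2: no change — kenhezud
  rule 3 (palatalisation): kenhezud → senhezud
  ⇒ Riminic senhezud
Wisho: *kenfezud > kinfezud > hinfezud  (by pre-nasal raising, unconditioned shift)
No other proto-form is consistent with every reflex, so the reconstruction is *kenfezud.

*kenfezud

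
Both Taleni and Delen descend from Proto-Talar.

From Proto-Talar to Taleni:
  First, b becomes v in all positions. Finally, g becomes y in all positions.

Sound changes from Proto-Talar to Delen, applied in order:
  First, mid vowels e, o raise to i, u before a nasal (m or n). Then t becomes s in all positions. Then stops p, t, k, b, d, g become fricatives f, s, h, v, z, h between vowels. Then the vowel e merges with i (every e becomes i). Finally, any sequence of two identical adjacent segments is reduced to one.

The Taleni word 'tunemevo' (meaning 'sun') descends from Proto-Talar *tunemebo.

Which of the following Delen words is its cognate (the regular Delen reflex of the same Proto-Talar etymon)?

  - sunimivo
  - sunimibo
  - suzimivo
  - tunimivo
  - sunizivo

sunimivo

Delen: *tunemebo > tunimebo > sunimebo > sunimevo > sunimivo  (by pre-nasal raising, unconditioned shift, intervocalic lenition, vowel merger)
The other candidates each miss or misapply at least one Delen change.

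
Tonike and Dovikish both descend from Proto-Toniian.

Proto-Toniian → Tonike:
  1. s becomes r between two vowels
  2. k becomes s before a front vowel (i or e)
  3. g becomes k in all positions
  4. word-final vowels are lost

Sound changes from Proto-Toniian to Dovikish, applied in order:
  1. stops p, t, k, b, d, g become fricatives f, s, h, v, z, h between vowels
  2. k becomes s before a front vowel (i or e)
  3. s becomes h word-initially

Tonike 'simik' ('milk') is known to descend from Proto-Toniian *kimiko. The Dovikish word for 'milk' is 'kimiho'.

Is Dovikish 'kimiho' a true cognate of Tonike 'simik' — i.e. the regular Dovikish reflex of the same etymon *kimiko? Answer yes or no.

Derive the expected Dovikish reflex of *kimiko:
Dovikish: *kimiko
  kimiko → kimiho   [intervocalic lenition]
  kimiho → simiho   [palatalisation]
  simiho → himiho   [debuccalisation]
  giving Dovikish himiho.
The regular Dovikish reflex would be 'himiho', but the attested form is 'kimiho'. The correspondence is irregular, so they are not cognates (the Dovikish form has a different source).

no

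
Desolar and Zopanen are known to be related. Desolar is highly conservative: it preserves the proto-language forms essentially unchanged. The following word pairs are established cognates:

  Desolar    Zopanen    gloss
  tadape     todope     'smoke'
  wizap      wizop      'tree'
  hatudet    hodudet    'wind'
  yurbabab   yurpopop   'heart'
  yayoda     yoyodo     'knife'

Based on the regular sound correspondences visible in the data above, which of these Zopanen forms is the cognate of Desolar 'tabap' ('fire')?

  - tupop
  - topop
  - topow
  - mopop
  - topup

topop

yurbabab ~ yurpopop — Desolar a corresponds to Zopanen o after a consonant, before a labial obstruent.
yurbabab ~ yurpopop — Desolar b corresponds to Zopanen p between vowels (before a back vowel).
tadape ~ todope, wizap ~ wizop — Desolar a corresponds to Zopanen o after a consonant, before a labial obstruent.
Applying these to Desolar 'tabap':
  tabap → tobap   (a→o after a consonant, before a labial obstruent)
  tobap → topap   (b→p between vowels (before a back vowel))
  topap → topop   (a→o after a consonant, before a labial obstruent)
So the Zopanen cognate is 'topop'.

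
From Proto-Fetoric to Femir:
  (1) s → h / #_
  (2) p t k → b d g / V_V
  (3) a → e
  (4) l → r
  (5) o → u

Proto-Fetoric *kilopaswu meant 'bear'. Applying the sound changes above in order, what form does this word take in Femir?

Femir: *kilopaswu > kilobaswu > kilobeswu > kirobeswu > kirubeswu  (by intervocalic voicing, vowel merger, unconditioned shift, vowel merger)

kirubeswu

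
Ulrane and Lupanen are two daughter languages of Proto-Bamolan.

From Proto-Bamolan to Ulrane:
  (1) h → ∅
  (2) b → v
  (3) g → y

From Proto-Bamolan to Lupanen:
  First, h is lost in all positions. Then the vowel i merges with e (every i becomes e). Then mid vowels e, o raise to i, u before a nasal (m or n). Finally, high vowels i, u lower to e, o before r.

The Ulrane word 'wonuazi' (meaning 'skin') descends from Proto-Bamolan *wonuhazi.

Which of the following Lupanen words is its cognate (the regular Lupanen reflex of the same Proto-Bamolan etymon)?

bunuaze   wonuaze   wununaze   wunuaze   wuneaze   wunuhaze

wunuaze

Lupanen: *wonuhazi
  wonuhazi → wonuazi   [h-loss]
  wonuazi → wonuaze   [vowel merger]
  wonuaze → wunuaze   [pre-nasal raising]
  wunuaze (rule 4 does not apply)
  giving Lupanen wunuaze.
Only 'wunuaze' matches the regular Lupanen development of *wonuhazi.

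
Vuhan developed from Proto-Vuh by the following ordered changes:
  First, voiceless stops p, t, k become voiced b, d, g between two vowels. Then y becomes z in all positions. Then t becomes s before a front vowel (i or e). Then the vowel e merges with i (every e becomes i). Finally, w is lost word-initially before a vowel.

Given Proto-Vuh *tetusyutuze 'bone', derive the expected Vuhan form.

Vuhan: *tetusyutuze > tedusyuduze > teduszuduze > seduszuduze > siduszuduzi  (by intervocalic voicing, unconditioned shift, palatalisation, vowel merger)

siduszuduzi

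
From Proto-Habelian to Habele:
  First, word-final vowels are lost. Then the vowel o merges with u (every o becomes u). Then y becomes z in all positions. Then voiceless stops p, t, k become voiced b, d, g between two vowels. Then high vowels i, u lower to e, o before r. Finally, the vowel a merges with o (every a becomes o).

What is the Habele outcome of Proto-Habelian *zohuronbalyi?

Habele: *zohuronbalyi
  zohuronbalyi → zohuronbaly   [apocope]
  zohuronbaly → zuhurunbaly   [vowel merger]
  zuhurunbaly → zuhurunbalz   [unconditioned shift]
  zuhurunbalz (rule 4 does not apply)
  zuhurunbalz → zuhorunbalz   [pre-rhotic lowering]
  zuhorunbalz → zuhorunbolz   [vowel merger]
  giving Habele zuhorunbolz.

zuhorunbolz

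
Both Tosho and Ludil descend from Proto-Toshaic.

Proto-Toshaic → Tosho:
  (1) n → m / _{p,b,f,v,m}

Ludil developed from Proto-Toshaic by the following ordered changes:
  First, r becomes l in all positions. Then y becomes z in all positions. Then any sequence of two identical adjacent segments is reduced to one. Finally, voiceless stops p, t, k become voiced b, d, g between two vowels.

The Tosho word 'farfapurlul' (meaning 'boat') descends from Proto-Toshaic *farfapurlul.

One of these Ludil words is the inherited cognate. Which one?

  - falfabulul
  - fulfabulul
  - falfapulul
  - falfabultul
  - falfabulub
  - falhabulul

Ludil: start from *farfapurlul.
  rule 1 (unconditioned shift): farfapurlul → falfapullul
  rule 2: no change — falfapullul
  rule 3 (degemination): falfapullul → falfapulul
  rule 4 (intervocalic voicing): falfapulul → falfabulul
  ⇒ Ludil falfabulul
Among the options, 'falfabulul' alone shows every Ludil change applied in order.

falfabulul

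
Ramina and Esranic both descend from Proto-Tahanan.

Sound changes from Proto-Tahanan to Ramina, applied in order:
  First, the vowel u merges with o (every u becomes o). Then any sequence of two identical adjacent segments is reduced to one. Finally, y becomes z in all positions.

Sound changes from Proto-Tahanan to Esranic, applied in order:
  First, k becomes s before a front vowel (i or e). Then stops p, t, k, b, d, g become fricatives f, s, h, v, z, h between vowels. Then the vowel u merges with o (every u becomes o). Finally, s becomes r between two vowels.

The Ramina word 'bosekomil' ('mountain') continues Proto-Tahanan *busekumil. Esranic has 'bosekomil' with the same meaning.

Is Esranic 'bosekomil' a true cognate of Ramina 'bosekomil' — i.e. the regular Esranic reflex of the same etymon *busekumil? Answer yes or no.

no

Derive the expected Esranic reflex of *busekumil:
Esranic: start from *busekumil.
  rule 1: no change — busekumil
  rule 2 (intervocalic lenition): busekumil → busehumil
  rule 3 (vowel merger): busehumil → bosehomil
  rule 4 (rhotacism): bosehomil → borehomil
  ⇒ Esranic borehomil
The regular Esranic reflex would be 'borehomil', but the attested form is 'bosekomil'. The correspondence is irregular, so they are not cognates (the Esranic form has a different source).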